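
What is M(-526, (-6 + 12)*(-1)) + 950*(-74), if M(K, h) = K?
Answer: -70826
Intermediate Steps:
M(-526, (-6 + 12)*(-1)) + 950*(-74) = -526 + 950*(-74) = -526 - 70300 = -70826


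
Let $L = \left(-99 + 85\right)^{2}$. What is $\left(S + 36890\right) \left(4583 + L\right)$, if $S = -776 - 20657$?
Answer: $73869003$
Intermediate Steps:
$L = 196$ ($L = \left(-14\right)^{2} = 196$)
$S = -21433$
$\left(S + 36890\right) \left(4583 + L\right) = \left(-21433 + 36890\right) \left(4583 + 196\right) = 15457 \cdot 4779 = 73869003$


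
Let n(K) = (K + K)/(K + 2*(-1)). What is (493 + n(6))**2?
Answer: 246016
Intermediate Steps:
n(K) = 2*K/(-2 + K) (n(K) = (2*K)/(K - 2) = (2*K)/(-2 + K) = 2*K/(-2 + K))
(493 + n(6))**2 = (493 + 2*6/(-2 + 6))**2 = (493 + 2*6/4)**2 = (493 + 2*6*(1/4))**2 = (493 + 3)**2 = 496**2 = 246016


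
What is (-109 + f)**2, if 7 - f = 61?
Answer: 26569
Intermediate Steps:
f = -54 (f = 7 - 1*61 = 7 - 61 = -54)
(-109 + f)**2 = (-109 - 54)**2 = (-163)**2 = 26569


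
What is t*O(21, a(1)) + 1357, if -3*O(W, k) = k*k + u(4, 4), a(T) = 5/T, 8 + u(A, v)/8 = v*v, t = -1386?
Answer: 42475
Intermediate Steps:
u(A, v) = -64 + 8*v**2 (u(A, v) = -64 + 8*(v*v) = -64 + 8*v**2)
O(W, k) = -64/3 - k**2/3 (O(W, k) = -(k*k + (-64 + 8*4**2))/3 = -(k**2 + (-64 + 8*16))/3 = -(k**2 + (-64 + 128))/3 = -(k**2 + 64)/3 = -(64 + k**2)/3 = -64/3 - k**2/3)
t*O(21, a(1)) + 1357 = -1386*(-64/3 - (5/1)**2/3) + 1357 = -1386*(-64/3 - (5*1)**2/3) + 1357 = -1386*(-64/3 - 1/3*5**2) + 1357 = -1386*(-64/3 - 1/3*25) + 1357 = -1386*(-64/3 - 25/3) + 1357 = -1386*(-89/3) + 1357 = 41118 + 1357 = 42475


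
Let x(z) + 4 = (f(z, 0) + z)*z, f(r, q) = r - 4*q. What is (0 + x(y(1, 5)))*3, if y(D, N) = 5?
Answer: 138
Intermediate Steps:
x(z) = -4 + 2*z² (x(z) = -4 + ((z - 4*0) + z)*z = -4 + ((z + 0) + z)*z = -4 + (z + z)*z = -4 + (2*z)*z = -4 + 2*z²)
(0 + x(y(1, 5)))*3 = (0 + (-4 + 2*5²))*3 = (0 + (-4 + 2*25))*3 = (0 + (-4 + 50))*3 = (0 + 46)*3 = 46*3 = 138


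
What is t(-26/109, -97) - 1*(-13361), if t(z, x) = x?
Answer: 13264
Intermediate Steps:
t(-26/109, -97) - 1*(-13361) = -97 - 1*(-13361) = -97 + 13361 = 13264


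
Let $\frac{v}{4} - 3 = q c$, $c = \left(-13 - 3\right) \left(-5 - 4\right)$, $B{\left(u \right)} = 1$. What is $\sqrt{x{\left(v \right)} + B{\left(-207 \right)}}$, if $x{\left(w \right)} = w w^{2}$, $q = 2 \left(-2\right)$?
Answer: $i \sqrt{12040481087} \approx 1.0973 \cdot 10^{5} i$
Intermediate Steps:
$c = 144$ ($c = \left(-16\right) \left(-9\right) = 144$)
$q = -4$
$v = -2292$ ($v = 12 + 4 \left(\left(-4\right) 144\right) = 12 + 4 \left(-576\right) = 12 - 2304 = -2292$)
$x{\left(w \right)} = w^{3}$
$\sqrt{x{\left(v \right)} + B{\left(-207 \right)}} = \sqrt{\left(-2292\right)^{3} + 1} = \sqrt{-12040481088 + 1} = \sqrt{-12040481087} = i \sqrt{12040481087}$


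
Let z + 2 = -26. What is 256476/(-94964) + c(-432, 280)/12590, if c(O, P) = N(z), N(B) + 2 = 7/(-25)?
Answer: -20182808487/7472479750 ≈ -2.7010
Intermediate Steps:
z = -28 (z = -2 - 26 = -28)
N(B) = -57/25 (N(B) = -2 + 7/(-25) = -2 + 7*(-1/25) = -2 - 7/25 = -57/25)
c(O, P) = -57/25
256476/(-94964) + c(-432, 280)/12590 = 256476/(-94964) - 57/25/12590 = 256476*(-1/94964) - 57/25*1/12590 = -64119/23741 - 57/314750 = -20182808487/7472479750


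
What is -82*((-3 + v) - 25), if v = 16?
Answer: 984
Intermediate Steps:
-82*((-3 + v) - 25) = -82*((-3 + 16) - 25) = -82*(13 - 25) = -82*(-12) = 984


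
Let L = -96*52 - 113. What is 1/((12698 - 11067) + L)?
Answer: -1/3474 ≈ -0.00028785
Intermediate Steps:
L = -5105 (L = -4992 - 113 = -5105)
1/((12698 - 11067) + L) = 1/((12698 - 11067) - 5105) = 1/(1631 - 5105) = 1/(-3474) = -1/3474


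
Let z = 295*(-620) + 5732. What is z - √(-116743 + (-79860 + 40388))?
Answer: -177168 - I*√156215 ≈ -1.7717e+5 - 395.24*I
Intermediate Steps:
z = -177168 (z = -182900 + 5732 = -177168)
z - √(-116743 + (-79860 + 40388)) = -177168 - √(-116743 + (-79860 + 40388)) = -177168 - √(-116743 - 39472) = -177168 - √(-156215) = -177168 - I*√156215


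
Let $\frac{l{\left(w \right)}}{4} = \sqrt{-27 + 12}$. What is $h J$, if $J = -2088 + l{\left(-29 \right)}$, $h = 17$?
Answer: $-35496 + 68 i \sqrt{15} \approx -35496.0 + 263.36 i$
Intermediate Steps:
$l{\left(w \right)} = 4 i \sqrt{15}$ ($l{\left(w \right)} = 4 \sqrt{-27 + 12} = 4 \sqrt{-15} = 4 i \sqrt{15}$)
$J = -2088 + 4 i \sqrt{15} \approx -2088.0 + 15.492 i$
$h J = 17 \left(-2088 + 4 i \sqrt{15}\right) = -35496 + 68 i \sqrt{15}$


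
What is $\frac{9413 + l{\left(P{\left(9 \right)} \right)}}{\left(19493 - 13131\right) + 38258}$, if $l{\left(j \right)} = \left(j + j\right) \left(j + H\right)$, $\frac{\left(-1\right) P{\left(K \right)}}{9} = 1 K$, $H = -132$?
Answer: $\frac{43919}{44620} \approx 0.98429$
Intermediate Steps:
$P{\left(K \right)} = - 9 K$ ($P{\left(K \right)} = - 9 \cdot 1 K = - 9 K$)
$l{\left(j \right)} = 2 j \left(-132 + j\right)$ ($l{\left(j \right)} = \left(j + j\right) \left(j - 132\right) = 2 j \left(-132 + j\right)$)
$\frac{9413 + l{\left(P{\left(9 \right)} \right)}}{\left(19493 - 13131\right) + 38258} = \frac{9413 + 2 \left(\left(-9\right) 9\right) \left(-132 - 81\right)}{\left(19493 - 13131\right) + 38258} = \frac{9413 + 2 \left(-81\right) \left(-132 - 81\right)}{\left(19493 - 13131\right) + 38258} = \frac{9413 + 2 \left(-81\right) \left(-213\right)}{6362 + 38258} = \frac{9413 + 34506}{44620} = 43919 \cdot \frac{1}{44620} = \frac{43919}{44620}$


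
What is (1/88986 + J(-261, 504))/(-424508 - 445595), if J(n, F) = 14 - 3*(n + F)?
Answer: 63624989/77426985558 ≈ 0.00082174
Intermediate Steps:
J(n, F) = 14 - 3*F - 3*n (J(n, F) = 14 - 3*(F + n) = 14 + (-3*F - 3*n) = 14 - 3*F - 3*n)
(1/88986 + J(-261, 504))/(-424508 - 445595) = (1/88986 + (14 - 3*504 - 3*(-261)))/(-424508 - 445595) = (1/88986 + (14 - 1512 + 783))/(-870103) = (1/88986 - 715)*(-1/870103) = -63624989/88986*(-1/870103) = 63624989/77426985558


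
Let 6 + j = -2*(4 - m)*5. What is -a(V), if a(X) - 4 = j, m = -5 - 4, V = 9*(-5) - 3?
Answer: 132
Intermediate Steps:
V = -48 (V = -45 - 3 = -48)
m = -9
j = -136 (j = -6 - 2*(4 - 1*(-9))*5 = -6 - 2*(4 + 9)*5 = -6 - 2*13*5 = -6 - 26*5 = -6 - 130 = -136)
a(X) = -132 (a(X) = 4 - 136 = -132)
-a(V) = -1*(-132) = 132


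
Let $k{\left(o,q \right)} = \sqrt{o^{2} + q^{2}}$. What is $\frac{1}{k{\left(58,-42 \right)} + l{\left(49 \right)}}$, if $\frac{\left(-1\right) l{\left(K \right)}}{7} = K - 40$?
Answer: $\frac{63}{1159} + \frac{2 \sqrt{1282}}{1159} \approx 0.11614$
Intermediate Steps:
$l{\left(K \right)} = 280 - 7 K$ ($l{\left(K \right)} = - 7 \left(K - 40\right) = - 7 \left(-40 + K\right) = 280 - 7 K$)
$\frac{1}{k{\left(58,-42 \right)} + l{\left(49 \right)}} = \frac{1}{\sqrt{58^{2} + \left(-42\right)^{2}} + \left(280 - 343\right)} = \frac{1}{\sqrt{3364 + 1764} + \left(280 - 343\right)} = \frac{1}{\sqrt{5128} - 63} = \frac{1}{2 \sqrt{1282} - 63} = \frac{1}{-63 + 2 \sqrt{1282}}$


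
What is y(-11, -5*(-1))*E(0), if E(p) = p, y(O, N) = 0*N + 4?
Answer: 0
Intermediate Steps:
y(O, N) = 4 (y(O, N) = 0 + 4 = 4)
y(-11, -5*(-1))*E(0) = 4*0 = 0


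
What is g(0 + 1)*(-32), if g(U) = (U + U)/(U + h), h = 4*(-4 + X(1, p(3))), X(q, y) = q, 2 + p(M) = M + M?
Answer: 64/11 ≈ 5.8182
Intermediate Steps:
p(M) = -2 + 2*M (p(M) = -2 + (M + M) = -2 + 2*M)
h = -12 (h = 4*(-4 + 1) = 4*(-3) = -12)
g(U) = 2*U/(-12 + U) (g(U) = (U + U)/(U - 12) = (2*U)/(-12 + U) = 2*U/(-12 + U))
g(0 + 1)*(-32) = (2*(0 + 1)/(-12 + (0 + 1)))*(-32) = (2*1/(-12 + 1))*(-32) = (2*1/(-11))*(-32) = (2*1*(-1/11))*(-32) = -2/11*(-32) = 64/11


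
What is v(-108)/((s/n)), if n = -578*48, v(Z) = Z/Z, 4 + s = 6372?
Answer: -867/199 ≈ -4.3568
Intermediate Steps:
s = 6368 (s = -4 + 6372 = 6368)
v(Z) = 1
n = -27744
v(-108)/((s/n)) = 1/(6368/(-27744)) = 1/(6368*(-1/27744)) = 1/(-199/867) = 1*(-867/199) = -867/199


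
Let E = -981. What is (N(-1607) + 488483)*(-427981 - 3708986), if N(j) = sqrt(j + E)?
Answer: -2020838051061 - 8273934*I*sqrt(647) ≈ -2.0208e+12 - 2.1046e+8*I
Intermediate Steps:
N(j) = sqrt(-981 + j) (N(j) = sqrt(j - 981) = sqrt(-981 + j))
(N(-1607) + 488483)*(-427981 - 3708986) = (sqrt(-981 - 1607) + 488483)*(-427981 - 3708986) = (sqrt(-2588) + 488483)*(-4136967) = (2*I*sqrt(647) + 488483)*(-4136967) = (488483 + 2*I*sqrt(647))*(-4136967) = -2020838051061 - 8273934*I*sqrt(647)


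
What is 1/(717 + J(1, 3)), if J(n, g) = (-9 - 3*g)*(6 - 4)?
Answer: 1/681 ≈ 0.0014684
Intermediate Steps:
J(n, g) = -18 - 6*g (J(n, g) = (-9 - 3*g)*2 = -18 - 6*g)
1/(717 + J(1, 3)) = 1/(717 + (-18 - 6*3)) = 1/(717 + (-18 - 18)) = 1/(717 - 36) = 1/681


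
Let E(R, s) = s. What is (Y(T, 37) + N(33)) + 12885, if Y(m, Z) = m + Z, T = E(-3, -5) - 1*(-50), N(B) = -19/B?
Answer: 427892/33 ≈ 12966.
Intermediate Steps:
T = 45 (T = -5 - 1*(-50) = -5 + 50 = 45)
Y(m, Z) = Z + m
(Y(T, 37) + N(33)) + 12885 = ((37 + 45) - 19/33) + 12885 = (82 - 19*1/33) + 12885 = (82 - 19/33) + 12885 = 2687/33 + 12885 = 427892/33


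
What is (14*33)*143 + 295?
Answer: 66361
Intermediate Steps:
(14*33)*143 + 295 = 462*143 + 295 = 66066 + 295 = 66361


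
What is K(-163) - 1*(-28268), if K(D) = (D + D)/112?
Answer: 1582845/56 ≈ 28265.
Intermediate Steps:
K(D) = D/56 (K(D) = (2*D)*(1/112) = D/56)
K(-163) - 1*(-28268) = (1/56)*(-163) - 1*(-28268) = -163/56 + 28268 = 1582845/56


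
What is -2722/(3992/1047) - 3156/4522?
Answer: -3225000075/4512956 ≈ -714.61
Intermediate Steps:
-2722/(3992/1047) - 3156/4522 = -2722/(3992*(1/1047)) - 3156*1/4522 = -2722/3992/1047 - 1578/2261 = -2722*1047/3992 - 1578/2261 = -1424967/1996 - 1578/2261 = -3225000075/4512956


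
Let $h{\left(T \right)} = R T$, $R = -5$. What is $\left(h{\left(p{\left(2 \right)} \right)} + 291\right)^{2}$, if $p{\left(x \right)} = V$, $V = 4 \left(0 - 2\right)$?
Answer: $109561$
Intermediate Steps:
$V = -8$ ($V = 4 \left(-2\right) = -8$)
$p{\left(x \right)} = -8$
$h{\left(T \right)} = - 5 T$
$\left(h{\left(p{\left(2 \right)} \right)} + 291\right)^{2} = \left(\left(-5\right) \left(-8\right) + 291\right)^{2} = \left(40 + 291\right)^{2} = 331^{2} = 109561$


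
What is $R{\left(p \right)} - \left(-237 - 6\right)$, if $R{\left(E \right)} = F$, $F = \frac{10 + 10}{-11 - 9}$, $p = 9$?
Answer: $242$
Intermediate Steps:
$F = -1$ ($F = \frac{20}{-20} = 20 \left(- \frac{1}{20}\right) = -1$)
$R{\left(E \right)} = -1$
$R{\left(p \right)} - \left(-237 - 6\right) = -1 - \left(-237 - 6\right) = -1 - -243 = -1 + 243 = 242$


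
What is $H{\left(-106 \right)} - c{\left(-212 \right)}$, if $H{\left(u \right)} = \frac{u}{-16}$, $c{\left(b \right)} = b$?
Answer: $\frac{1749}{8} \approx 218.63$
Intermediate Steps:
$H{\left(u \right)} = - \frac{u}{16}$ ($H{\left(u \right)} = u \left(- \frac{1}{16}\right) = - \frac{u}{16}$)
$H{\left(-106 \right)} - c{\left(-212 \right)} = \left(- \frac{1}{16}\right) \left(-106\right) - -212 = \frac{53}{8} + 212 = \frac{1749}{8}$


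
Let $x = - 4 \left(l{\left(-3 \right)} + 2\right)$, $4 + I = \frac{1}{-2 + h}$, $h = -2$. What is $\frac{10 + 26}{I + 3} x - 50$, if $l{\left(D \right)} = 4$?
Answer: $\frac{3206}{5} \approx 641.2$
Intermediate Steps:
$I = - \frac{17}{4}$ ($I = -4 + \frac{1}{-2 - 2} = -4 + \frac{1}{-4} = -4 - \frac{1}{4} = - \frac{17}{4} \approx -4.25$)
$x = -24$ ($x = - 4 \left(4 + 2\right) = \left(-4\right) 6 = -24$)
$\frac{10 + 26}{I + 3} x - 50 = \frac{10 + 26}{- \frac{17}{4} + 3} \left(-24\right) - 50 = \frac{36}{- \frac{5}{4}} \left(-24\right) - 50 = 36 \left(- \frac{4}{5}\right) \left(-24\right) - 50 = \left(- \frac{144}{5}\right) \left(-24\right) - 50 = \frac{3456}{5} - 50 = \frac{3206}{5}$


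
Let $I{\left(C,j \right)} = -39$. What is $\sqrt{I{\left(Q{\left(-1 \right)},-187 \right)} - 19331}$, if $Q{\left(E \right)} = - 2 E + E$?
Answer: $i \sqrt{19370} \approx 139.18 i$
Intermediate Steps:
$Q{\left(E \right)} = - E$
$\sqrt{I{\left(Q{\left(-1 \right)},-187 \right)} - 19331} = \sqrt{-39 - 19331} = \sqrt{-19370} = i \sqrt{19370}$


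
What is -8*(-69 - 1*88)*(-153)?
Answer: -192168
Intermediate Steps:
-8*(-69 - 1*88)*(-153) = -8*(-69 - 88)*(-153) = -8*(-157)*(-153) = 1256*(-153) = -192168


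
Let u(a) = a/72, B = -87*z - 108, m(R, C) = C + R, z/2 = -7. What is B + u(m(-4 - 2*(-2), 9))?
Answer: 8881/8 ≈ 1110.1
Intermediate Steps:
z = -14 (z = 2*(-7) = -14)
B = 1110 (B = -87*(-14) - 108 = 1218 - 108 = 1110)
u(a) = a/72 (u(a) = a*(1/72) = a/72)
B + u(m(-4 - 2*(-2), 9)) = 1110 + (9 + (-4 - 2*(-2)))/72 = 1110 + (9 + (-4 + 4))/72 = 1110 + (9 + 0)/72 = 1110 + (1/72)*9 = 1110 + ⅛ = 8881/8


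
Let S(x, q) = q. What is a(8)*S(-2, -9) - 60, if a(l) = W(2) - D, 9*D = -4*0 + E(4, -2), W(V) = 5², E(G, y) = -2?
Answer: -287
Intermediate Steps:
W(V) = 25
D = -2/9 (D = (-4*0 - 2)/9 = (0 - 2)/9 = (⅑)*(-2) = -2/9 ≈ -0.22222)
a(l) = 227/9 (a(l) = 25 - 1*(-2/9) = 25 + 2/9 = 227/9)
a(8)*S(-2, -9) - 60 = (227/9)*(-9) - 60 = -227 - 60 = -287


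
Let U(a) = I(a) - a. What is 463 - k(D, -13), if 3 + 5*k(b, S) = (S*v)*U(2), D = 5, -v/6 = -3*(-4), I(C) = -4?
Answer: 7934/5 ≈ 1586.8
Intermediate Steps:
v = -72 (v = -(-18)*(-4) = -6*12 = -72)
U(a) = -4 - a
k(b, S) = -3/5 + 432*S/5 (k(b, S) = -3/5 + ((S*(-72))*(-4 - 1*2))/5 = -3/5 + ((-72*S)*(-4 - 2))/5 = -3/5 + (-72*S*(-6))/5 = -3/5 + (432*S)/5 = -3/5 + 432*S/5)
463 - k(D, -13) = 463 - (-3/5 + (432/5)*(-13)) = 463 - (-3/5 - 5616/5) = 463 - 1*(-5619/5) = 463 + 5619/5 = 7934/5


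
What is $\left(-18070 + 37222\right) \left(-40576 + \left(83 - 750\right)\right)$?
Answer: $-789885936$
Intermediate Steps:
$\left(-18070 + 37222\right) \left(-40576 + \left(83 - 750\right)\right) = 19152 \left(-40576 + \left(83 - 750\right)\right) = 19152 \left(-40576 - 667\right) = 19152 \left(-41243\right) = -789885936$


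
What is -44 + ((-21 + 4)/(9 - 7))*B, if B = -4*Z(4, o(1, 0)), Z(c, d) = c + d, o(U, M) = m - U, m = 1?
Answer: 92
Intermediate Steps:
o(U, M) = 1 - U
B = -16 (B = -4*(4 + (1 - 1*1)) = -4*(4 + (1 - 1)) = -4*(4 + 0) = -4*4 = -16)
-44 + ((-21 + 4)/(9 - 7))*B = -44 + ((-21 + 4)/(9 - 7))*(-16) = -44 - 17/2*(-16) = -44 + 136 = 92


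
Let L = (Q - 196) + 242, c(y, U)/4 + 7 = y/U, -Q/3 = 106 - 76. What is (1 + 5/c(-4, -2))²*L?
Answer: -99/4 ≈ -24.750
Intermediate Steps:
Q = -90 (Q = -3*(106 - 76) = -3*30 = -90)
c(y, U) = -28 + 4*y/U (c(y, U) = -28 + 4*(y/U) = -28 + 4*y/U)
L = -44 (L = (-90 - 196) + 242 = -286 + 242 = -44)
(1 + 5/c(-4, -2))²*L = (1 + 5/(-28 + 4*(-4)/(-2)))²*(-44) = (1 + 5/(-28 + 4*(-4)*(-½)))²*(-44) = (1 + 5/(-28 + 8))²*(-44) = (1 + 5/(-20))²*(-44) = (1 + 5*(-1/20))²*(-44) = (1 - ¼)²*(-44) = (¾)²*(-44) = (9/16)*(-44) = -99/4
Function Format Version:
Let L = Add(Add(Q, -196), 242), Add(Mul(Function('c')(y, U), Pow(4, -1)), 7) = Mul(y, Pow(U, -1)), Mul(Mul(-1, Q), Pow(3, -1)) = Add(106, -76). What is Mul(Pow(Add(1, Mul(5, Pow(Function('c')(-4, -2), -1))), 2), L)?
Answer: Rational(-99, 4) ≈ -24.750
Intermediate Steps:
Q = -90 (Q = Mul(-3, Add(106, -76)) = Mul(-3, 30) = -90)
Function('c')(y, U) = Add(-28, Mul(4, y, Pow(U, -1))) (Function('c')(y, U) = Add(-28, Mul(4, Mul(y, Pow(U, -1)))) = Add(-28, Mul(4, y, Pow(U, -1))))
L = -44 (L = Add(Add(-90, -196), 242) = Add(-286, 242) = -44)
Mul(Pow(Add(1, Mul(5, Pow(Function('c')(-4, -2), -1))), 2), L) = Mul(Pow(Add(1, Mul(5, Pow(Add(-28, Mul(4, -4, Pow(-2, -1))), -1))), 2), -44) = Mul(Pow(Add(1, Mul(5, Pow(Add(-28, Mul(4, -4, Rational(-1, 2))), -1))), 2), -44) = Mul(Pow(Add(1, Mul(5, Pow(Add(-28, 8), -1))), 2), -44) = Mul(Pow(Add(1, Mul(5, Pow(-20, -1))), 2), -44) = Mul(Pow(Add(1, Mul(5, Rational(-1, 20))), 2), -44) = Mul(Pow(Add(1, Rational(-1, 4)), 2), -44) = Mul(Pow(Rational(3, 4), 2), -44) = Mul(Rational(9, 16), -44) = Rational(-99, 4)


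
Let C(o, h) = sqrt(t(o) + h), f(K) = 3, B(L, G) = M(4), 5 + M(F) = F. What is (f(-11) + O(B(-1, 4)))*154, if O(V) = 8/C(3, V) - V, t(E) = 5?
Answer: 1232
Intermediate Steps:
M(F) = -5 + F
B(L, G) = -1 (B(L, G) = -5 + 4 = -1)
C(o, h) = sqrt(5 + h)
O(V) = -V + 8/sqrt(5 + V) (O(V) = 8/(sqrt(5 + V)) - V = 8/sqrt(5 + V) - V = -V + 8/sqrt(5 + V))
(f(-11) + O(B(-1, 4)))*154 = (3 + (-1*(-1) + 8/sqrt(5 - 1)))*154 = (3 + (1 + 8/sqrt(4)))*154 = (3 + (1 + 8*(1/2)))*154 = (3 + (1 + 4))*154 = (3 + 5)*154 = 8*154 = 1232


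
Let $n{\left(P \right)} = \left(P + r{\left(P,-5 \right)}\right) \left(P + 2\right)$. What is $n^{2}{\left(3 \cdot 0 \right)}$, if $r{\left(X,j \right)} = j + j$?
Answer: $400$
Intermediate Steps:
$r{\left(X,j \right)} = 2 j$
$n{\left(P \right)} = \left(-10 + P\right) \left(2 + P\right)$ ($n{\left(P \right)} = \left(P + 2 \left(-5\right)\right) \left(P + 2\right) = \left(P - 10\right) \left(2 + P\right) = \left(-10 + P\right) \left(2 + P\right)$)
$n^{2}{\left(3 \cdot 0 \right)} = \left(-20 + \left(3 \cdot 0\right)^{2} - 8 \cdot 3 \cdot 0\right)^{2} = \left(-20 + 0^{2} - 0\right)^{2} = \left(-20 + 0 + 0\right)^{2} = \left(-20\right)^{2} = 400$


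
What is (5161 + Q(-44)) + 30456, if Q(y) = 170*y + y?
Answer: 28093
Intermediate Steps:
Q(y) = 171*y
(5161 + Q(-44)) + 30456 = (5161 + 171*(-44)) + 30456 = (5161 - 7524) + 30456 = -2363 + 30456 = 28093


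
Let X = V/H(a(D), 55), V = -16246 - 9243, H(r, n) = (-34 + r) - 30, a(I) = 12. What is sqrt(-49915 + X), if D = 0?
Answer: I*sqrt(33411183)/26 ≈ 222.32*I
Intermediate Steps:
H(r, n) = -64 + r
V = -25489
X = 25489/52 (X = -25489/(-64 + 12) = -25489/(-52) = -25489*(-1/52) = 25489/52 ≈ 490.17)
sqrt(-49915 + X) = sqrt(-49915 + 25489/52) = sqrt(-2570091/52) = I*sqrt(33411183)/26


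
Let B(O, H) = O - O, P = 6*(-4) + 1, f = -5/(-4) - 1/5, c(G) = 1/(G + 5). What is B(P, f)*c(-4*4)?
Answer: 0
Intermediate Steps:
c(G) = 1/(5 + G)
f = 21/20 (f = -5*(-1/4) - 1*1/5 = 5/4 - 1/5 = 21/20 ≈ 1.0500)
P = -23 (P = -24 + 1 = -23)
B(O, H) = 0
B(P, f)*c(-4*4) = 0/(5 - 4*4) = 0/(5 - 16) = 0/(-11) = 0*(-1/11) = 0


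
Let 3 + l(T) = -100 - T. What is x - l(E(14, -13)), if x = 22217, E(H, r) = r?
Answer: 22307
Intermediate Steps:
l(T) = -103 - T (l(T) = -3 + (-100 - T) = -103 - T)
x - l(E(14, -13)) = 22217 - (-103 - 1*(-13)) = 22217 - (-103 + 13) = 22217 - 1*(-90) = 22217 + 90 = 22307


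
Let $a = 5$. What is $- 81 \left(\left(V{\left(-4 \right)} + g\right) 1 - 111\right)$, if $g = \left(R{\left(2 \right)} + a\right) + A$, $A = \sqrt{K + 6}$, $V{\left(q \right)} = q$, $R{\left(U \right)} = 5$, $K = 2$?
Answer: $8505 - 162 \sqrt{2} \approx 8275.9$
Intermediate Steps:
$A = 2 \sqrt{2}$ ($A = \sqrt{2 + 6} = \sqrt{8} = 2 \sqrt{2} \approx 2.8284$)
$g = 10 + 2 \sqrt{2}$ ($g = \left(5 + 5\right) + 2 \sqrt{2} = 10 + 2 \sqrt{2} \approx 12.828$)
$- 81 \left(\left(V{\left(-4 \right)} + g\right) 1 - 111\right) = - 81 \left(\left(-4 + \left(10 + 2 \sqrt{2}\right)\right) 1 - 111\right) = - 81 \left(\left(6 + 2 \sqrt{2}\right) 1 - 111\right) = - 81 \left(\left(6 + 2 \sqrt{2}\right) - 111\right) = - 81 \left(-105 + 2 \sqrt{2}\right) = 8505 - 162 \sqrt{2}$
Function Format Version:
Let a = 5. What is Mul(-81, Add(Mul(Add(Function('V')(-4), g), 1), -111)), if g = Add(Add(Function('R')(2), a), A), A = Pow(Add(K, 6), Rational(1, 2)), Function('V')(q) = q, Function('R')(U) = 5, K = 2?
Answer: Add(8505, Mul(-162, Pow(2, Rational(1, 2)))) ≈ 8275.9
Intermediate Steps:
A = Mul(2, Pow(2, Rational(1, 2))) (A = Pow(Add(2, 6), Rational(1, 2)) = Pow(8, Rational(1, 2)) = Mul(2, Pow(2, Rational(1, 2))) ≈ 2.8284)
g = Add(10, Mul(2, Pow(2, Rational(1, 2)))) (g = Add(Add(5, 5), Mul(2, Pow(2, Rational(1, 2)))) = Add(10, Mul(2, Pow(2, Rational(1, 2)))) ≈ 12.828)
Mul(-81, Add(Mul(Add(Function('V')(-4), g), 1), -111)) = Mul(-81, Add(Mul(Add(-4, Add(10, Mul(2, Pow(2, Rational(1, 2))))), 1), -111)) = Mul(-81, Add(Mul(Add(6, Mul(2, Pow(2, Rational(1, 2)))), 1), -111)) = Mul(-81, Add(Add(6, Mul(2, Pow(2, Rational(1, 2)))), -111)) = Mul(-81, Add(-105, Mul(2, Pow(2, Rational(1, 2))))) = Add(8505, Mul(-162, Pow(2, Rational(1, 2))))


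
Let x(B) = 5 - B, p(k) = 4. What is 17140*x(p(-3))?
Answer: 17140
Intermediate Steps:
17140*x(p(-3)) = 17140*(5 - 1*4) = 17140*(5 - 4) = 17140*1 = 17140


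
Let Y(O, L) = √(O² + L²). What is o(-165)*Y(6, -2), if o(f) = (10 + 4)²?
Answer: 392*√10 ≈ 1239.6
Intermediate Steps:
o(f) = 196 (o(f) = 14² = 196)
Y(O, L) = √(L² + O²)
o(-165)*Y(6, -2) = 196*√((-2)² + 6²) = 196*√(4 + 36) = 196*√40 = 196*(2*√10) = 392*√10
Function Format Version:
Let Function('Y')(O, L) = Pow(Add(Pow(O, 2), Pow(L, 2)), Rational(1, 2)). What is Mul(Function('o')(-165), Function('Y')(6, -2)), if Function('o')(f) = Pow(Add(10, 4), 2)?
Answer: Mul(392, Pow(10, Rational(1, 2))) ≈ 1239.6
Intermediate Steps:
Function('o')(f) = 196 (Function('o')(f) = Pow(14, 2) = 196)
Function('Y')(O, L) = Pow(Add(Pow(L, 2), Pow(O, 2)), Rational(1, 2))
Mul(Function('o')(-165), Function('Y')(6, -2)) = Mul(196, Pow(Add(Pow(-2, 2), Pow(6, 2)), Rational(1, 2))) = Mul(196, Pow(Add(4, 36), Rational(1, 2))) = Mul(196, Pow(40, Rational(1, 2))) = Mul(196, Mul(2, Pow(10, Rational(1, 2)))) = Mul(392, Pow(10, Rational(1, 2)))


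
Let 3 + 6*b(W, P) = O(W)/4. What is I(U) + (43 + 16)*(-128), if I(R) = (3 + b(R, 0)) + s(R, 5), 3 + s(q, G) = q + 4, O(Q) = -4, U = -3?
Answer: -22655/3 ≈ -7551.7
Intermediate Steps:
s(q, G) = 1 + q (s(q, G) = -3 + (q + 4) = -3 + (4 + q) = 1 + q)
b(W, P) = -2/3 (b(W, P) = -1/2 + (-4/4)/6 = -1/2 + (-4*1/4)/6 = -1/2 + (1/6)*(-1) = -1/2 - 1/6 = -2/3)
I(R) = 10/3 + R (I(R) = (3 - 2/3) + (1 + R) = 7/3 + (1 + R) = 10/3 + R)
I(U) + (43 + 16)*(-128) = (10/3 - 3) + (43 + 16)*(-128) = 1/3 + 59*(-128) = 1/3 - 7552 = -22655/3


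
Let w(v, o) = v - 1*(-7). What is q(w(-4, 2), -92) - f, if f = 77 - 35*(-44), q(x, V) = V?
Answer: -1709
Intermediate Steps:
w(v, o) = 7 + v (w(v, o) = v + 7 = 7 + v)
f = 1617 (f = 77 + 1540 = 1617)
q(w(-4, 2), -92) - f = -92 - 1*1617 = -92 - 1617 = -1709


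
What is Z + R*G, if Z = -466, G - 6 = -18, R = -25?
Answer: -166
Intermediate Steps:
G = -12 (G = 6 - 18 = -12)
Z + R*G = -466 - 25*(-12) = -466 + 300 = -166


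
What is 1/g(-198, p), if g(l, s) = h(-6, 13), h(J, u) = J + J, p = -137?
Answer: -1/12 ≈ -0.083333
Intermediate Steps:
h(J, u) = 2*J
g(l, s) = -12 (g(l, s) = 2*(-6) = -12)
1/g(-198, p) = 1/(-12) = -1/12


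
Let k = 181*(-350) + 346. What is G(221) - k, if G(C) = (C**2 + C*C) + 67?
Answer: 160753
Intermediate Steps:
k = -63004 (k = -63350 + 346 = -63004)
G(C) = 67 + 2*C**2 (G(C) = (C**2 + C**2) + 67 = 2*C**2 + 67 = 67 + 2*C**2)
G(221) - k = (67 + 2*221**2) - 1*(-63004) = (67 + 2*48841) + 63004 = (67 + 97682) + 63004 = 97749 + 63004 = 160753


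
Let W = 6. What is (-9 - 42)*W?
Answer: -306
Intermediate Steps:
(-9 - 42)*W = (-9 - 42)*6 = -51*6 = -306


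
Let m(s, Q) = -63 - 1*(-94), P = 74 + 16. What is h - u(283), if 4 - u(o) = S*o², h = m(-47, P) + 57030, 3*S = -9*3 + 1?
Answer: -1911143/3 ≈ -6.3705e+5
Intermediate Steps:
P = 90
S = -26/3 (S = (-9*3 + 1)/3 = (-27 + 1)/3 = (⅓)*(-26) = -26/3 ≈ -8.6667)
m(s, Q) = 31 (m(s, Q) = -63 + 94 = 31)
h = 57061 (h = 31 + 57030 = 57061)
u(o) = 4 + 26*o²/3 (u(o) = 4 - (-26)*o²/3 = 4 + 26*o²/3)
h - u(283) = 57061 - (4 + (26/3)*283²) = 57061 - (4 + (26/3)*80089) = 57061 - (4 + 2082314/3) = 57061 - 1*2082326/3 = 57061 - 2082326/3 = -1911143/3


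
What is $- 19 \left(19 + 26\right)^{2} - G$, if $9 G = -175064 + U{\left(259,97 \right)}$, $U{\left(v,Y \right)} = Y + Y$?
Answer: $-19045$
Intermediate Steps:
$U{\left(v,Y \right)} = 2 Y$
$G = -19430$ ($G = \frac{-175064 + 2 \cdot 97}{9} = \frac{-175064 + 194}{9} = \frac{1}{9} \left(-174870\right) = -19430$)
$- 19 \left(19 + 26\right)^{2} - G = - 19 \left(19 + 26\right)^{2} - -19430 = - 19 \cdot 45^{2} + 19430 = \left(-19\right) 2025 + 19430 = -38475 + 19430 = -19045$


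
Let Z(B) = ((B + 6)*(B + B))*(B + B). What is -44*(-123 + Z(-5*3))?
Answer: 361812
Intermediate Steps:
Z(B) = 4*B²*(6 + B) (Z(B) = ((6 + B)*(2*B))*(2*B) = (2*B*(6 + B))*(2*B) = 4*B²*(6 + B))
-44*(-123 + Z(-5*3)) = -44*(-123 + 4*(-5*3)²*(6 - 5*3)) = -44*(-123 + 4*(-15)²*(6 - 15)) = -44*(-123 + 4*225*(-9)) = -44*(-123 - 8100) = -44*(-8223) = 361812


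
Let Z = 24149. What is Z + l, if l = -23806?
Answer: 343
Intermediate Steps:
Z + l = 24149 - 23806 = 343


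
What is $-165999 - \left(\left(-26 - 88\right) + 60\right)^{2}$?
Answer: $-168915$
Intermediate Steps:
$-165999 - \left(\left(-26 - 88\right) + 60\right)^{2} = -165999 - \left(-114 + 60\right)^{2} = -165999 - \left(-54\right)^{2} = -165999 - 2916 = -168915$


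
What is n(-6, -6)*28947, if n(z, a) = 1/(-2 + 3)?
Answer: 28947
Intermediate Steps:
n(z, a) = 1 (n(z, a) = 1/1 = 1)
n(-6, -6)*28947 = 1*28947 = 28947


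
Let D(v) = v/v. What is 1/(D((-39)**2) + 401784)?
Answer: 1/401785 ≈ 2.4889e-6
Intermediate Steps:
D(v) = 1
1/(D((-39)**2) + 401784) = 1/(1 + 401784) = 1/401785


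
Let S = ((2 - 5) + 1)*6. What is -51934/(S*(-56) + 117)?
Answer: -51934/789 ≈ -65.823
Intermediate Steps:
S = -12 (S = (-3 + 1)*6 = -2*6 = -12)
-51934/(S*(-56) + 117) = -51934/(-12*(-56) + 117) = -51934/(672 + 117) = -51934/789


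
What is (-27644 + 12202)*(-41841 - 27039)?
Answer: 1063644960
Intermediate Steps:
(-27644 + 12202)*(-41841 - 27039) = -15442*(-68880) = 1063644960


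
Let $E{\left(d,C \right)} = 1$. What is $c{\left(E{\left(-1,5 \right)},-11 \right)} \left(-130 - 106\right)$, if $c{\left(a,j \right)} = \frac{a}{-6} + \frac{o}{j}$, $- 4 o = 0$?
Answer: $\frac{118}{3} \approx 39.333$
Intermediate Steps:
$o = 0$ ($o = \left(- \frac{1}{4}\right) 0 = 0$)
$c{\left(a,j \right)} = - \frac{a}{6}$ ($c{\left(a,j \right)} = \frac{a}{-6} + \frac{0}{j} = a \left(- \frac{1}{6}\right) + 0 = - \frac{a}{6} + 0 = - \frac{a}{6}$)
$c{\left(E{\left(-1,5 \right)},-11 \right)} \left(-130 - 106\right) = \left(- \frac{1}{6}\right) 1 \left(-130 - 106\right) = \left(- \frac{1}{6}\right) \left(-236\right) = \frac{118}{3}$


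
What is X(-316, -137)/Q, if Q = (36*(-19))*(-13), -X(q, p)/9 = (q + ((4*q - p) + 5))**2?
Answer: -516961/247 ≈ -2093.0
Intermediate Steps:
X(q, p) = -9*(5 - p + 5*q)**2 (X(q, p) = -9*(q + ((4*q - p) + 5))**2 = -9*(q + ((-p + 4*q) + 5))**2 = -9*(q + (5 - p + 4*q))**2 = -9*(5 - p + 5*q)**2)
Q = 8892 (Q = -684*(-13) = 8892)
X(-316, -137)/Q = -9*(5 - 1*(-137) + 5*(-316))**2/8892 = -9*(5 + 137 - 1580)**2*(1/8892) = -9*(-1438)**2*(1/8892) = -9*2067844*(1/8892) = -18610596*1/8892 = -516961/247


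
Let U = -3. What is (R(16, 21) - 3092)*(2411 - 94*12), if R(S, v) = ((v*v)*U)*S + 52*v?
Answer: -29724544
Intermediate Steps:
R(S, v) = 52*v - 3*S*v² (R(S, v) = ((v*v)*(-3))*S + 52*v = (v²*(-3))*S + 52*v = (-3*v²)*S + 52*v = -3*S*v² + 52*v = 52*v - 3*S*v²)
(R(16, 21) - 3092)*(2411 - 94*12) = (21*(52 - 3*16*21) - 3092)*(2411 - 94*12) = (21*(52 - 1008) - 3092)*(2411 - 1128) = (21*(-956) - 3092)*1283 = (-20076 - 3092)*1283 = -23168*1283 = -29724544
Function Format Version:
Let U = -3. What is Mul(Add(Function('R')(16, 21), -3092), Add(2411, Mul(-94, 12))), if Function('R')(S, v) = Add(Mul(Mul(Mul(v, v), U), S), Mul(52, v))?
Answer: -29724544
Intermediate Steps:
Function('R')(S, v) = Add(Mul(52, v), Mul(-3, S, Pow(v, 2))) (Function('R')(S, v) = Add(Mul(Mul(Mul(v, v), -3), S), Mul(52, v)) = Add(Mul(Mul(Pow(v, 2), -3), S), Mul(52, v)) = Add(Mul(Mul(-3, Pow(v, 2)), S), Mul(52, v)) = Add(Mul(-3, S, Pow(v, 2)), Mul(52, v)) = Add(Mul(52, v), Mul(-3, S, Pow(v, 2))))
Mul(Add(Function('R')(16, 21), -3092), Add(2411, Mul(-94, 12))) = Mul(Add(Mul(21, Add(52, Mul(-3, 16, 21))), -3092), Add(2411, Mul(-94, 12))) = Mul(Add(Mul(21, Add(52, -1008)), -3092), Add(2411, -1128)) = Mul(Add(Mul(21, -956), -3092), 1283) = Mul(Add(-20076, -3092), 1283) = Mul(-23168, 1283) = -29724544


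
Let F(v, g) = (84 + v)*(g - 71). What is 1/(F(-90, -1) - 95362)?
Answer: -1/94930 ≈ -1.0534e-5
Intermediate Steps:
F(v, g) = (-71 + g)*(84 + v) (F(v, g) = (84 + v)*(-71 + g) = (-71 + g)*(84 + v))
1/(F(-90, -1) - 95362) = 1/((-5964 - 71*(-90) + 84*(-1) - 1*(-90)) - 95362) = 1/((-5964 + 6390 - 84 + 90) - 95362) = 1/(432 - 95362) = 1/(-94930) = -1/94930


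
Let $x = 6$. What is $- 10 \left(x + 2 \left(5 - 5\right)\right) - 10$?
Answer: $-70$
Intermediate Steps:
$- 10 \left(x + 2 \left(5 - 5\right)\right) - 10 = - 10 \left(6 + 2 \left(5 - 5\right)\right) - 10 = - 10 \left(6 + 2 \cdot 0\right) - 10 = - 10 \left(6 + 0\right) - 10 = \left(-10\right) 6 - 10 = -60 - 10 = -70$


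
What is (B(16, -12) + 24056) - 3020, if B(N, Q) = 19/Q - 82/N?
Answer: 504703/24 ≈ 21029.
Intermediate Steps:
B(N, Q) = -82/N + 19/Q
(B(16, -12) + 24056) - 3020 = ((-82/16 + 19/(-12)) + 24056) - 3020 = ((-82*1/16 + 19*(-1/12)) + 24056) - 3020 = ((-41/8 - 19/12) + 24056) - 3020 = (-161/24 + 24056) - 3020 = 577183/24 - 3020 = 504703/24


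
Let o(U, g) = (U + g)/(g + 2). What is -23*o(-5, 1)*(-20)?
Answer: -1840/3 ≈ -613.33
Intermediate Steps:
o(U, g) = (U + g)/(2 + g)
-23*o(-5, 1)*(-20) = -23*(-5 + 1)/(2 + 1)*(-20) = -23*(-4)/3*(-20) = -23*(-4/3)*(-20) = (92/3)*(-20) = -1840/3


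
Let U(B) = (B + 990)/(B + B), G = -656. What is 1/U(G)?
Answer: -656/167 ≈ -3.9281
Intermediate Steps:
U(B) = (990 + B)/(2*B) (U(B) = (990 + B)/((2*B)) = (990 + B)*(1/(2*B)) = (990 + B)/(2*B))
1/U(G) = 1/((½)*(990 - 656)/(-656)) = 1/((½)*(-1/656)*334) = 1/(-167/656) = -656/167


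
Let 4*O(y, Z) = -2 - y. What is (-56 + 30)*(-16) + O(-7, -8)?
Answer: 1669/4 ≈ 417.25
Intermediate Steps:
O(y, Z) = -½ - y/4 (O(y, Z) = (-2 - y)/4 = -½ - y/4)
(-56 + 30)*(-16) + O(-7, -8) = (-56 + 30)*(-16) + (-½ - ¼*(-7)) = -26*(-16) + (-½ + 7/4) = 416 + 5/4 = 1669/4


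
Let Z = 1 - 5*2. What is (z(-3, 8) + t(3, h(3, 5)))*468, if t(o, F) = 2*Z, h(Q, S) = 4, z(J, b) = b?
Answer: -4680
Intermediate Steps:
Z = -9 (Z = 1 - 10 = -9)
t(o, F) = -18 (t(o, F) = 2*(-9) = -18)
(z(-3, 8) + t(3, h(3, 5)))*468 = (8 - 18)*468 = -10*468 = -4680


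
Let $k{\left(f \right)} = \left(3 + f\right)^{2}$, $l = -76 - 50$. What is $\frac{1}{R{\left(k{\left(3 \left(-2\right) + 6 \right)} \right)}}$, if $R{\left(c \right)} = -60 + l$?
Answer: $- \frac{1}{186} \approx -0.0053763$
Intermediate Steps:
$l = -126$
$R{\left(c \right)} = -186$ ($R{\left(c \right)} = -60 - 126 = -186$)
$\frac{1}{R{\left(k{\left(3 \left(-2\right) + 6 \right)} \right)}} = \frac{1}{-186} = - \frac{1}{186}$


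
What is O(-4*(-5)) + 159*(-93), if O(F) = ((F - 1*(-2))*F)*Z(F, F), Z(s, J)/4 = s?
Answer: 20413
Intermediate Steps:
Z(s, J) = 4*s
O(F) = 4*F**2*(2 + F) (O(F) = ((F - 1*(-2))*F)*(4*F) = ((F + 2)*F)*(4*F) = ((2 + F)*F)*(4*F) = (F*(2 + F))*(4*F) = 4*F**2*(2 + F))
O(-4*(-5)) + 159*(-93) = 4*(-4*(-5))**2*(2 - 4*(-5)) + 159*(-93) = 4*20**2*(2 + 20) - 14787 = 4*400*22 - 14787 = 35200 - 14787 = 20413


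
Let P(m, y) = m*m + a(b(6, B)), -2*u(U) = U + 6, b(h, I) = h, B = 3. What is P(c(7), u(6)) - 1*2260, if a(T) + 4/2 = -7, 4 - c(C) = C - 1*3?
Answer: -2269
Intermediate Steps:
u(U) = -3 - U/2 (u(U) = -(U + 6)/2 = -(6 + U)/2 = -3 - U/2)
c(C) = 7 - C (c(C) = 4 - (C - 1*3) = 4 - (C - 3) = 4 - (-3 + C) = 4 + (3 - C) = 7 - C)
a(T) = -9 (a(T) = -2 - 7 = -9)
P(m, y) = -9 + m**2 (P(m, y) = m*m - 9 = m**2 - 9 = -9 + m**2)
P(c(7), u(6)) - 1*2260 = (-9 + (7 - 1*7)**2) - 1*2260 = (-9 + (7 - 7)**2) - 2260 = (-9 + 0**2) - 2260 = (-9 + 0) - 2260 = -9 - 2260 = -2269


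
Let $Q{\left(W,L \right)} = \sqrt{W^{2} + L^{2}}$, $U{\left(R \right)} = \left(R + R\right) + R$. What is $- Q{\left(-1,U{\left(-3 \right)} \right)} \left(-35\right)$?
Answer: $35 \sqrt{82} \approx 316.94$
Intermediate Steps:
$U{\left(R \right)} = 3 R$ ($U{\left(R \right)} = 2 R + R = 3 R$)
$Q{\left(W,L \right)} = \sqrt{L^{2} + W^{2}}$
$- Q{\left(-1,U{\left(-3 \right)} \right)} \left(-35\right) = - \sqrt{\left(3 \left(-3\right)\right)^{2} + \left(-1\right)^{2}} \left(-35\right) = - \sqrt{\left(-9\right)^{2} + 1} \left(-35\right) = - \sqrt{81 + 1} \left(-35\right) = - \sqrt{82} \left(-35\right) = 35 \sqrt{82}$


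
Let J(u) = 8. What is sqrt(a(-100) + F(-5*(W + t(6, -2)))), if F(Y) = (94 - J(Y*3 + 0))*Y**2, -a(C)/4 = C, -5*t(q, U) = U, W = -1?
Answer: sqrt(1174) ≈ 34.264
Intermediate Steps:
t(q, U) = -U/5
a(C) = -4*C
F(Y) = 86*Y**2 (F(Y) = (94 - 1*8)*Y**2 = (94 - 8)*Y**2 = 86*Y**2)
sqrt(a(-100) + F(-5*(W + t(6, -2)))) = sqrt(-4*(-100) + 86*(-5*(-1 - 1/5*(-2)))**2) = sqrt(400 + 86*(-5*(-1 + 2/5))**2) = sqrt(400 + 86*(-5*(-3/5))**2) = sqrt(400 + 86*3**2) = sqrt(400 + 86*9) = sqrt(400 + 774) = sqrt(1174)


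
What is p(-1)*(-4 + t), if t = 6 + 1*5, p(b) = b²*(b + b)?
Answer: -14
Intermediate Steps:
p(b) = 2*b³ (p(b) = b²*(2*b) = 2*b³)
t = 11 (t = 6 + 5 = 11)
p(-1)*(-4 + t) = (2*(-1)³)*(-4 + 11) = (2*(-1))*7 = -2*7 = -14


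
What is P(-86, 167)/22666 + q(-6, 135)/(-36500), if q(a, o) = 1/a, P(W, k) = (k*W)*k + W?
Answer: -262640118667/2481927000 ≈ -105.82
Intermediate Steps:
P(W, k) = W + W*k**2 (P(W, k) = (W*k)*k + W = W*k**2 + W = W + W*k**2)
P(-86, 167)/22666 + q(-6, 135)/(-36500) = -86*(1 + 167**2)/22666 + 1/(-6*(-36500)) = -86*(1 + 27889)*(1/22666) - 1/6*(-1/36500) = -86*27890*(1/22666) + 1/219000 = -2398540*1/22666 + 1/219000 = -1199270/11333 + 1/219000 = -262640118667/2481927000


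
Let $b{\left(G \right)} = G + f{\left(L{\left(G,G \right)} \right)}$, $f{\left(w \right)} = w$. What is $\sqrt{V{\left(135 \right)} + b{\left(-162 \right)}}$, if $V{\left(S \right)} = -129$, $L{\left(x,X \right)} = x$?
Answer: $i \sqrt{453} \approx 21.284 i$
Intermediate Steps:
$b{\left(G \right)} = 2 G$ ($b{\left(G \right)} = G + G = 2 G$)
$\sqrt{V{\left(135 \right)} + b{\left(-162 \right)}} = \sqrt{-129 + 2 \left(-162\right)} = \sqrt{-129 - 324} = \sqrt{-453} = i \sqrt{453}$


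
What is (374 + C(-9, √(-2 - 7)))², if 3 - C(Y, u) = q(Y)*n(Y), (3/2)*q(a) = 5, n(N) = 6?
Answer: 127449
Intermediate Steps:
q(a) = 10/3 (q(a) = (⅔)*5 = 10/3)
C(Y, u) = -17 (C(Y, u) = 3 - 10*6/3 = 3 - 1*20 = 3 - 20 = -17)
(374 + C(-9, √(-2 - 7)))² = (374 - 17)² = 357² = 127449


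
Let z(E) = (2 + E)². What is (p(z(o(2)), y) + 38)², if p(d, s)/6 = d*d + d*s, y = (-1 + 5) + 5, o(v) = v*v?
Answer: 95218564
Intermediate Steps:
o(v) = v²
y = 9 (y = 4 + 5 = 9)
p(d, s) = 6*d² + 6*d*s (p(d, s) = 6*(d*d + d*s) = 6*(d² + d*s) = 6*d² + 6*d*s)
(p(z(o(2)), y) + 38)² = (6*(2 + 2²)²*((2 + 2²)² + 9) + 38)² = (6*(2 + 4)²*((2 + 4)² + 9) + 38)² = (6*6²*(6² + 9) + 38)² = (6*36*(36 + 9) + 38)² = (6*36*45 + 38)² = (9720 + 38)² = 9758² = 95218564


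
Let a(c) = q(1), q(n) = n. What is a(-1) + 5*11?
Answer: 56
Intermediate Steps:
a(c) = 1
a(-1) + 5*11 = 1 + 5*11 = 1 + 55 = 56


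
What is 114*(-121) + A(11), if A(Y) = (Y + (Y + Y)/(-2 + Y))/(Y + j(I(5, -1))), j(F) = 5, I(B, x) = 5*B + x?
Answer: -1986215/144 ≈ -13793.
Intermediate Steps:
I(B, x) = x + 5*B
A(Y) = (Y + 2*Y/(-2 + Y))/(5 + Y) (A(Y) = (Y + (Y + Y)/(-2 + Y))/(Y + 5) = (Y + (2*Y)/(-2 + Y))/(5 + Y) = (Y + 2*Y/(-2 + Y))/(5 + Y))
114*(-121) + A(11) = 114*(-121) + 11**2/(-10 + 11**2 + 3*11) = -13794 + 121/(-10 + 121 + 33) = -13794 + 121/144 = -1986215/144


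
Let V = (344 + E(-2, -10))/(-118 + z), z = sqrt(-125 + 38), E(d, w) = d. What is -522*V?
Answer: 21065832/14011 + 178524*I*sqrt(87)/14011 ≈ 1503.5 + 118.85*I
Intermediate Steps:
z = I*sqrt(87) (z = sqrt(-87) = I*sqrt(87) ≈ 9.3274*I)
V = 342/(-118 + I*sqrt(87)) (V = (344 - 2)/(-118 + I*sqrt(87)) = 342/(-118 + I*sqrt(87)) ≈ -2.8803 - 0.22768*I)
-522*V = -522*(-40356/14011 - 342*I*sqrt(87)/14011) = 21065832/14011 + 178524*I*sqrt(87)/14011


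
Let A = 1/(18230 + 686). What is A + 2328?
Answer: 44036449/18916 ≈ 2328.0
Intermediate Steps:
A = 1/18916 ≈ 5.2865e-5
A + 2328 = 1/18916 + 2328 = 44036449/18916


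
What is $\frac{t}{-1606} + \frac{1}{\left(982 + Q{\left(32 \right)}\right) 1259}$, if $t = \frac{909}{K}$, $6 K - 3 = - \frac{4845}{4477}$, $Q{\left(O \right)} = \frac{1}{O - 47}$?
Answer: $- \frac{762280090567}{430476028554} \approx -1.7708$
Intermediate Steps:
$Q{\left(O \right)} = \frac{1}{-47 + O}$
$K = \frac{1431}{4477}$ ($K = \frac{1}{2} + \frac{\left(-4845\right) \frac{1}{4477}}{6} = \frac{1}{2} + \frac{1}{6} \left(- \frac{4845}{4477}\right) = \frac{1}{2} - \frac{1615}{8954} = \frac{1431}{4477} \approx 0.31963$)
$t = \frac{452177}{159}$ ($t = \frac{909}{\frac{1431}{4477}} = 909 \cdot \frac{4477}{1431} = \frac{452177}{159} \approx 2843.9$)
$\frac{t}{-1606} + \frac{1}{\left(982 + Q{\left(32 \right)}\right) 1259} = \frac{452177}{159 \left(-1606\right)} + \frac{1}{\left(982 + \frac{1}{-47 + 32}\right) 1259} = \frac{452177}{159} \left(- \frac{1}{1606}\right) + \frac{1}{982 + \frac{1}{-15}} \cdot \frac{1}{1259} = - \frac{41107}{23214} + \frac{1}{982 - \frac{1}{15}} \cdot \frac{1}{1259} = - \frac{41107}{23214} + \frac{1}{\frac{14729}{15}} \cdot \frac{1}{1259} = - \frac{41107}{23214} + \frac{15}{14729} \cdot \frac{1}{1259} = - \frac{41107}{23214} + \frac{15}{18543811} = - \frac{762280090567}{430476028554}$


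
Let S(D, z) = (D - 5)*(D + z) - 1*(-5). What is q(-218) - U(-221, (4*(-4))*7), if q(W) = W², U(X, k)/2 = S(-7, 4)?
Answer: 47442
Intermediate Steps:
S(D, z) = 5 + (-5 + D)*(D + z) (S(D, z) = (-5 + D)*(D + z) + 5 = 5 + (-5 + D)*(D + z))
U(X, k) = 82 (U(X, k) = 2*(5 + (-7)² - 5*(-7) - 5*4 - 7*4) = 2*(5 + 49 + 35 - 20 - 28) = 2*41 = 82)
q(-218) - U(-221, (4*(-4))*7) = (-218)² - 1*82 = 47524 - 82 = 47442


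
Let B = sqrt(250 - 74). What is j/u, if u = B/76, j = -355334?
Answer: -6751346*sqrt(11)/11 ≈ -2.0356e+6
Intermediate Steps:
B = 4*sqrt(11) (B = sqrt(176) = 4*sqrt(11) ≈ 13.266)
u = sqrt(11)/19 (u = (4*sqrt(11))/76 = (4*sqrt(11))*(1/76) = sqrt(11)/19 ≈ 0.17456)
j/u = -355334*19*sqrt(11)/11 = -6751346*sqrt(11)/11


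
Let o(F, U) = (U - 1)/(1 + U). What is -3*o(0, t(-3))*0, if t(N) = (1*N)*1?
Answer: 0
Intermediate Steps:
t(N) = N (t(N) = N*1 = N)
o(F, U) = (-1 + U)/(1 + U)
-3*o(0, t(-3))*0 = -3*(-1 - 3)/(1 - 3)*0 = -3*(-4)/(-2)*0 = -(-3)*(-4)/2*0 = -3*2*0 = -6*0 = 0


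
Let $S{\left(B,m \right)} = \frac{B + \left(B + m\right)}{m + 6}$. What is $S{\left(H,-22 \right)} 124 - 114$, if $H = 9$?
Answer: $-83$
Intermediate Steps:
$S{\left(B,m \right)} = \frac{m + 2 B}{6 + m}$
$S{\left(H,-22 \right)} 124 - 114 = \frac{-22 + 2 \cdot 9}{6 - 22} \cdot 124 - 114 = \frac{-22 + 18}{-16} \cdot 124 - 114 = \left(- \frac{1}{16}\right) \left(-4\right) 124 - 114 = \frac{1}{4} \cdot 124 - 114 = 31 - 114 = -83$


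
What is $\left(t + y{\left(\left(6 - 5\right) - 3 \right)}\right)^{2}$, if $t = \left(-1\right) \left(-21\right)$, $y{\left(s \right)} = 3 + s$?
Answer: $484$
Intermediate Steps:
$t = 21$
$\left(t + y{\left(\left(6 - 5\right) - 3 \right)}\right)^{2} = \left(21 + \left(3 + \left(\left(6 - 5\right) - 3\right)\right)\right)^{2} = \left(21 + \left(3 + \left(1 - 3\right)\right)\right)^{2} = \left(21 + \left(3 - 2\right)\right)^{2} = \left(21 + 1\right)^{2} = 22^{2} = 484$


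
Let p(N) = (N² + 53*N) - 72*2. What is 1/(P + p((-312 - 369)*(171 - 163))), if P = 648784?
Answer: 1/30040600 ≈ 3.3288e-8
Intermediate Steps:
p(N) = -144 + N² + 53*N (p(N) = (N² + 53*N) - 144 = -144 + N² + 53*N)
1/(P + p((-312 - 369)*(171 - 163))) = 1/(648784 + (-144 + ((-312 - 369)*(171 - 163))² + 53*((-312 - 369)*(171 - 163)))) = 1/(648784 + (-144 + (-681*8)² + 53*(-681*8))) = 1/(648784 + (-144 + (-5448)² + 53*(-5448))) = 1/(648784 + (-144 + 29680704 - 288744)) = 1/(648784 + 29391816) = 1/30040600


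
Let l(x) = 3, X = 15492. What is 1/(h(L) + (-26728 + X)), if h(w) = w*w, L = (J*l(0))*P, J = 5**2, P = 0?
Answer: -1/11236 ≈ -8.9000e-5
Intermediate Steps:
J = 25
L = 0 (L = (25*3)*0 = 75*0 = 0)
h(w) = w**2
1/(h(L) + (-26728 + X)) = 1/(0**2 + (-26728 + 15492)) = 1/(0 - 11236) = 1/(-11236) = -1/11236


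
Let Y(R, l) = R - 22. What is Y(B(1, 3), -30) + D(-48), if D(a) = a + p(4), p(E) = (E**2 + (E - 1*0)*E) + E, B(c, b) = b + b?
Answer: -28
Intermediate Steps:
B(c, b) = 2*b
p(E) = E + 2*E**2 (p(E) = (E**2 + (E + 0)*E) + E = (E**2 + E*E) + E = (E**2 + E**2) + E = 2*E**2 + E = E + 2*E**2)
D(a) = 36 + a (D(a) = a + 4*(1 + 2*4) = a + 4*(1 + 8) = a + 4*9 = a + 36 = 36 + a)
Y(R, l) = -22 + R
Y(B(1, 3), -30) + D(-48) = (-22 + 2*3) + (36 - 48) = (-22 + 6) - 12 = -16 - 12 = -28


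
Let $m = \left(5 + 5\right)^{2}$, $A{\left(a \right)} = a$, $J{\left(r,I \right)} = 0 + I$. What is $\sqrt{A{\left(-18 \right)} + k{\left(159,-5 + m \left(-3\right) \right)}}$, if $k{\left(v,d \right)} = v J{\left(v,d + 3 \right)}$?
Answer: $2 i \sqrt{12009} \approx 219.17 i$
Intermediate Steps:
$J{\left(r,I \right)} = I$
$m = 100$ ($m = 10^{2} = 100$)
$k{\left(v,d \right)} = v \left(3 + d\right)$ ($k{\left(v,d \right)} = v \left(d + 3\right) = v \left(3 + d\right)$)
$\sqrt{A{\left(-18 \right)} + k{\left(159,-5 + m \left(-3\right) \right)}} = \sqrt{-18 + 159 \left(3 + \left(-5 + 100 \left(-3\right)\right)\right)} = \sqrt{-18 + 159 \left(3 - 305\right)} = \sqrt{-18 + 159 \left(-302\right)} = \sqrt{-18 - 48018} = \sqrt{-48036} = 2 i \sqrt{12009}$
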